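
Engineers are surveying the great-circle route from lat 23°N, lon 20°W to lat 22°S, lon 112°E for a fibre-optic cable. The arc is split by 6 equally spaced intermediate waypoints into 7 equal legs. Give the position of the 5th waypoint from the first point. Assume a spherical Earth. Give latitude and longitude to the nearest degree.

Write both endpoints as unit vectors p₁, p₂ with components (cos φ cos λ, cos φ sin λ, sin φ).
The central angle between the endpoints is δ = arccos(p₁·p₂) ≈ 2.371 rad (135.8°).
Interpolate at f = 5/7 with slerp weights a = sin((1−f)δ)/sin δ ≈ 0.900, b = sin(fδ)/sin δ ≈ 1.425.
p = a·p₁ + b·p₂ ≈ (0.283, 0.942, -0.182); φ = arcsin(p_z) ≈ -10.50°, λ = atan2(p_y, p_x) ≈ 73.25°.

≈ lat 10°S, lon 73°E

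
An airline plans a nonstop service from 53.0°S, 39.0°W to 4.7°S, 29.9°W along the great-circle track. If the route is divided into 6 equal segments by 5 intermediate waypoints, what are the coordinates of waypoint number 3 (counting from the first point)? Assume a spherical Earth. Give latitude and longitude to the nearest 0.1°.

≈ 28.9°S, 33.3°W

Write both endpoints as unit vectors p₁, p₂ with components (cos φ cos λ, cos φ sin λ, sin φ).
The central angle between the endpoints is δ = arccos(p₁·p₂) ≈ 0.853 rad (48.9°).
Interpolate at f = 3/6 with slerp weights a = sin((1−f)δ)/sin δ ≈ 0.549, b = sin(fδ)/sin δ ≈ 0.549.
p = a·p₁ + b·p₂ ≈ (0.731, -0.481, -0.484); φ = arcsin(p_z) ≈ -28.92°, λ = atan2(p_y, p_x) ≈ -33.32°.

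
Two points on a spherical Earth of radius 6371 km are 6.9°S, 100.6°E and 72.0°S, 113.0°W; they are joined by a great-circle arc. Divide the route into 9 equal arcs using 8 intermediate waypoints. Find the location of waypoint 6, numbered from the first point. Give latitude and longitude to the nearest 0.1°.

≈ 69.9°S, 127.8°E

Convert each endpoint to a unit vector on the sphere (x = cos φ cos λ, y = cos φ sin λ, z = sin φ).
The central angle between the endpoints is δ = arccos(p₁·p₂) ≈ 1.713 rad (98.1°).
Interpolate at f = 6/9 with slerp weights a = sin((1−f)δ)/sin δ ≈ 0.546, b = sin(fδ)/sin δ ≈ 0.919.
p = a·p₁ + b·p₂ ≈ (-0.211, 0.271, -0.939); φ = arcsin(p_z) ≈ -69.91°, λ = atan2(p_y, p_x) ≈ 127.82°.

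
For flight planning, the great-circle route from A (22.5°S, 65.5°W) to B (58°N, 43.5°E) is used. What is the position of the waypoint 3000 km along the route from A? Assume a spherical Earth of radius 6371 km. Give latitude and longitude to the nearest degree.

Convert each endpoint to a unit vector on the sphere (x = cos φ cos λ, y = cos φ sin λ, z = sin φ).
The central angle between the endpoints is δ = arccos(p₁·p₂) ≈ 2.076 rad (118.9°). The total great-circle distance is δ·R ≈ 2.076 × 6371 ≈ 13226 km, so the target fraction is f = 3000/13226 ≈ 0.227.
Interpolate at f ≈ 0.227 with slerp weights a = sin((1−f)δ)/sin δ ≈ 1.142, b = sin(fδ)/sin δ ≈ 0.518.
p = a·p₁ + b·p₂ ≈ (0.637, -0.771, 0.003); φ = arcsin(p_z) ≈ 0.15°, λ = atan2(p_y, p_x) ≈ -50.44°.

≈ (0°N, 50°W)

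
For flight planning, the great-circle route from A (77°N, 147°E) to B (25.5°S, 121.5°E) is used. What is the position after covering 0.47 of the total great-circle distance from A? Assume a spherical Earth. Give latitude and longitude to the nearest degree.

≈ (29°N, 127°E)

Convert each endpoint to a unit vector on the sphere (x = cos φ cos λ, y = cos φ sin λ, z = sin φ).
The central angle between the endpoints is δ = arccos(p₁·p₂) ≈ 1.809 rad (103.7°).
Interpolate at f = 0.47 with slerp weights a = sin((1−f)δ)/sin δ ≈ 0.842, b = sin(fδ)/sin δ ≈ 0.773.
p = a·p₁ + b·p₂ ≈ (-0.524, 0.698, 0.488); φ = arcsin(p_z) ≈ 29.20°, λ = atan2(p_y, p_x) ≈ 126.86°.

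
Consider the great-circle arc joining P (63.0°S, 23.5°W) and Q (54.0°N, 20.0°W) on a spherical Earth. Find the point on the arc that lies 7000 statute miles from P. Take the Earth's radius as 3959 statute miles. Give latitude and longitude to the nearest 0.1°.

≈ (38.3°N, 20.6°W)

Write both endpoints as unit vectors p₁, p₂ with components (cos φ cos λ, cos φ sin λ, sin φ).
The central angle between the endpoints is δ = arccos(p₁·p₂) ≈ 2.043 rad (117.0°). The total great-circle distance is δ·R ≈ 2.043 × 3959 ≈ 8087 mi, so the target fraction is f = 7000/8087 ≈ 0.866.
Interpolate at f ≈ 0.866 with slerp weights a = sin((1−f)δ)/sin δ ≈ 0.304, b = sin(fδ)/sin δ ≈ 1.101.
p = a·p₁ + b·p₂ ≈ (0.735, -0.276, 0.619); φ = arcsin(p_z) ≈ 38.28°, λ = atan2(p_y, p_x) ≈ -20.62°.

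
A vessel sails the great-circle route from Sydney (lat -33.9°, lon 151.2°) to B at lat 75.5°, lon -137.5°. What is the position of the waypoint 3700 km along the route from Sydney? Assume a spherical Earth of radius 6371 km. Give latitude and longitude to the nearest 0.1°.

≈ lat -1.6°, lon 159.7°

Write both endpoints as unit vectors p₁, p₂ with components (cos φ cos λ, cos φ sin λ, sin φ).
The central angle between the endpoints is δ = arccos(p₁·p₂) ≈ 2.064 rad (118.3°). The total great-circle distance is δ·R ≈ 2.064 × 6371 ≈ 13149 km, so the target fraction is f = 3700/13149 ≈ 0.281.
Interpolate at f ≈ 0.281 with slerp weights a = sin((1−f)δ)/sin δ ≈ 1.131, b = sin(fδ)/sin δ ≈ 0.623.
p = a·p₁ + b·p₂ ≈ (-0.938, 0.347, -0.028); φ = arcsin(p_z) ≈ -1.59°, λ = atan2(p_y, p_x) ≈ 159.70°.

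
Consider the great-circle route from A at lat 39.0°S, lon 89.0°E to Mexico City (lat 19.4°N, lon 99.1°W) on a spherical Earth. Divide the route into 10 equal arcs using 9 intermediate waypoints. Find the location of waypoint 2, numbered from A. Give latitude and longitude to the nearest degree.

Convert each endpoint to a unit vector on the sphere (x = cos φ cos λ, y = cos φ sin λ, z = sin φ).
The central angle between the endpoints is δ = arccos(p₁·p₂) ≈ 2.778 rad (159.2°).
Interpolate at f = 2/10 with slerp weights a = sin((1−f)δ)/sin δ ≈ 2.237, b = sin(fδ)/sin δ ≈ 1.485.
p = a·p₁ + b·p₂ ≈ (-0.191, 0.356, -0.915); φ = arcsin(p_z) ≈ -66.18°, λ = atan2(p_y, p_x) ≈ 118.25°.

≈ lat 66°S, lon 118°E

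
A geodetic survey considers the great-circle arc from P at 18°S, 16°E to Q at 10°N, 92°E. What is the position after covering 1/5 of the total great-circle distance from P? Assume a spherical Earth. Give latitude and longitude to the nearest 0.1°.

Convert each endpoint to a unit vector on the sphere (x = cos φ cos λ, y = cos φ sin λ, z = sin φ).
The central angle between the endpoints is δ = arccos(p₁·p₂) ≈ 1.397 rad (80.0°).
Interpolate at f = 1/5 with slerp weights a = sin((1−f)δ)/sin δ ≈ 0.913, b = sin(fδ)/sin δ ≈ 0.280.
p = a·p₁ + b·p₂ ≈ (0.825, 0.515, -0.233); φ = arcsin(p_z) ≈ -13.50°, λ = atan2(p_y, p_x) ≈ 31.97°.

≈ 13.5°S, 32.0°E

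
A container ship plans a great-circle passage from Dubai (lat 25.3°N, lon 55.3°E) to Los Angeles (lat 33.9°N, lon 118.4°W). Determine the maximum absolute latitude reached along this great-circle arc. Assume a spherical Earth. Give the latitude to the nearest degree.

The great circle lies in the plane with unit normal n̂ = (p₁ × p₂)/|p₁ × p₂|.
Here n̂_z ≈ -0.096; the vertex latitude is φ_max = arccos|n̂_z| ≈ 84.5°.
Check via Clairaut: cos φ_max = |cos φ₁| · sin C = cos(25.3°)·sin(6.1°) ≈ 0.096, again giving ≈ 84.5°.

≈ 85°N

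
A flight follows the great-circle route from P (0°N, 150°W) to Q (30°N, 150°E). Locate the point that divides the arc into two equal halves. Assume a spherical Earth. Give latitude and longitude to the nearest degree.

Write both endpoints as unit vectors p₁, p₂ with components (cos φ cos λ, cos φ sin λ, sin φ).
The central angle between the endpoints is δ = arccos(p₁·p₂) ≈ 1.123 rad (64.3°).
Interpolate at f = 1/2 with slerp weights a = sin((1−f)δ)/sin δ ≈ 0.591, b = sin(fδ)/sin δ ≈ 0.591.
p = a·p₁ + b·p₂ ≈ (-0.955, -0.040, 0.295); φ = arcsin(p_z) ≈ 17.18°, λ = atan2(p_y, p_x) ≈ -177.63°.

≈ (17°N, 178°W)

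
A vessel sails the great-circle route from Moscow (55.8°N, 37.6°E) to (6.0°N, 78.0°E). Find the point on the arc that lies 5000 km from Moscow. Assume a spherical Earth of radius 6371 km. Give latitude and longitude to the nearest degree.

The haversine formula gives a central angle δ ≈ 1.033 rad (59.2°) between the endpoints. The total great-circle distance is δ·R ≈ 1.033 × 6371 ≈ 6582 km, so the target fraction is f = 5000/6582 ≈ 0.760.
Interpolate at f ≈ 0.760 with slerp weights a = sin((1−f)δ)/sin δ ≈ 0.286, b = sin(fδ)/sin δ ≈ 0.823.
p = a·p₁ + b·p₂ ≈ (0.298, 0.899, 0.323); φ = arcsin(p_z) ≈ 18.82°, λ = atan2(p_y, p_x) ≈ 71.68°.

≈ (19°N, 72°E)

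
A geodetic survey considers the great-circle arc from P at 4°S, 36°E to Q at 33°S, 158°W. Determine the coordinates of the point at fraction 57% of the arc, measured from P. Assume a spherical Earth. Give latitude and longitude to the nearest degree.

≈ 71°S, 108°E

Convert each endpoint to a unit vector on the sphere (x = cos φ cos λ, y = cos φ sin λ, z = sin φ).
The central angle between the endpoints is δ = arccos(p₁·p₂) ≈ 2.456 rad (140.7°).
Interpolate at f = 0.57 with slerp weights a = sin((1−f)δ)/sin δ ≈ 1.374, b = sin(fδ)/sin δ ≈ 1.556.
p = a·p₁ + b·p₂ ≈ (-0.101, 0.317, -0.943); φ = arcsin(p_z) ≈ -70.58°, λ = atan2(p_y, p_x) ≈ 107.64°.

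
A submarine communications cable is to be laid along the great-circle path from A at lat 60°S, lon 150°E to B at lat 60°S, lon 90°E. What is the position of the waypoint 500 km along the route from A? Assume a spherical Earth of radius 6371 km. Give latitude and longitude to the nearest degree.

≈ lat 62°S, lon 141°E

Convert each endpoint to a unit vector on the sphere (x = cos φ cos λ, y = cos φ sin λ, z = sin φ).
The central angle between the endpoints is δ = arccos(p₁·p₂) ≈ 0.505 rad (29.0°). The total great-circle distance is δ·R ≈ 0.505 × 6371 ≈ 3220 km, so the target fraction is f = 500/3220 ≈ 0.155.
Interpolate at f ≈ 0.155 with slerp weights a = sin((1−f)δ)/sin δ ≈ 0.855, b = sin(fδ)/sin δ ≈ 0.162.
p = a·p₁ + b·p₂ ≈ (-0.370, 0.295, -0.881); φ = arcsin(p_z) ≈ -61.75°, λ = atan2(p_y, p_x) ≈ 141.48°.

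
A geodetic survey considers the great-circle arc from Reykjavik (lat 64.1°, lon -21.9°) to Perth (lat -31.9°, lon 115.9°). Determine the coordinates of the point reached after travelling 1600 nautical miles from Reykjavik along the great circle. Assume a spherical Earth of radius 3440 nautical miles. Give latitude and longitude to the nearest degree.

The haversine formula gives a central angle δ ≈ 2.419 rad (138.6°) between the endpoints. The total great-circle distance is δ·R ≈ 2.419 × 3440 ≈ 8321 nmi, so the target fraction is f = 1600/8321 ≈ 0.192.
Interpolate at f ≈ 0.192 with slerp weights a = sin((1−f)δ)/sin δ ≈ 1.402, b = sin(fδ)/sin δ ≈ 0.678.
p = a·p₁ + b·p₂ ≈ (0.317, 0.289, 0.903); φ = arcsin(p_z) ≈ 64.58°, λ = atan2(p_y, p_x) ≈ 42.41°.

≈ lat 65°, lon 42°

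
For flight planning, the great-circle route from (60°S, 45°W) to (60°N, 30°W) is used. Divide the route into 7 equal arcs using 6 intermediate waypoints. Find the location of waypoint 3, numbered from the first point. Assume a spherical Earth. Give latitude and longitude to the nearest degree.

Write both endpoints as unit vectors p₁, p₂ with components (cos φ cos λ, cos φ sin λ, sin φ).
The central angle between the endpoints is δ = arccos(p₁·p₂) ≈ 2.104 rad (120.6°).
Interpolate at f = 3/7 with slerp weights a = sin((1−f)δ)/sin δ ≈ 1.083, b = sin(fδ)/sin δ ≈ 0.911.
p = a·p₁ + b·p₂ ≈ (0.778, -0.611, -0.149); φ = arcsin(p_z) ≈ -8.59°, λ = atan2(p_y, p_x) ≈ -38.15°.

≈ (9°S, 38°W)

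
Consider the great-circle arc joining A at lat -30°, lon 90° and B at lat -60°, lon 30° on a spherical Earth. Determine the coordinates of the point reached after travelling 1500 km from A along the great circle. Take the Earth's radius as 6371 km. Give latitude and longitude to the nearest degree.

≈ lat -41°, lon 80°

Convert each endpoint to a unit vector on the sphere (x = cos φ cos λ, y = cos φ sin λ, z = sin φ).
The central angle between the endpoints is δ = arccos(p₁·p₂) ≈ 0.864 rad (49.5°). The total great-circle distance is δ·R ≈ 0.864 × 6371 ≈ 5504 km, so the target fraction is f = 1500/5504 ≈ 0.273.
Interpolate at f ≈ 0.273 with slerp weights a = sin((1−f)δ)/sin δ ≈ 0.773, b = sin(fδ)/sin δ ≈ 0.307.
p = a·p₁ + b·p₂ ≈ (0.133, 0.746, -0.652); φ = arcsin(p_z) ≈ -40.71°, λ = atan2(p_y, p_x) ≈ 79.91°.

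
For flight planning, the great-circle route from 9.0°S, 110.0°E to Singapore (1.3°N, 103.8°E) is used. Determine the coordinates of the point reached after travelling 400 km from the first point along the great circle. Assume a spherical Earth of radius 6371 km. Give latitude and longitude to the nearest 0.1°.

≈ 5.9°S, 108.1°E

From cos δ = sin φ₁ sin φ₂ + cos φ₁ cos φ₂ cos Δλ, the central angle is δ ≈ 0.210 rad (12.0°). The total great-circle distance is δ·R ≈ 0.210 × 6371 ≈ 1336 km, so the target fraction is f = 400/1336 ≈ 0.300.
Interpolate at f ≈ 0.300 with slerp weights a = sin((1−f)δ)/sin δ ≈ 0.703, b = sin(fδ)/sin δ ≈ 0.302.
p = a·p₁ + b·p₂ ≈ (-0.309, 0.945, -0.103); φ = arcsin(p_z) ≈ -5.92°, λ = atan2(p_y, p_x) ≈ 108.12°.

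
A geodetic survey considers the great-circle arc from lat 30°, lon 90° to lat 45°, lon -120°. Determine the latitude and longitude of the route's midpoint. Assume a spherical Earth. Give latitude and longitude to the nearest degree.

≈ lat 70°, lon 144°

Convert each endpoint to a unit vector on the sphere (x = cos φ cos λ, y = cos φ sin λ, z = sin φ).
The central angle between the endpoints is δ = arccos(p₁·p₂) ≈ 1.749 rad (100.2°).
Interpolate at f = 1/2 with slerp weights a = sin((1−f)δ)/sin δ ≈ 0.779, b = sin(fδ)/sin δ ≈ 0.779.
p = a·p₁ + b·p₂ ≈ (-0.276, 0.198, 0.941); φ = arcsin(p_z) ≈ 70.18°, λ = atan2(p_y, p_x) ≈ 144.34°.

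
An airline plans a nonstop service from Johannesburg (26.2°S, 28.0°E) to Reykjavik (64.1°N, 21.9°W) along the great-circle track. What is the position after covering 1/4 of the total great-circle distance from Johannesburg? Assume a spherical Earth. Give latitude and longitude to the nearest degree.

The haversine formula gives a central angle δ ≈ 1.716 rad (98.3°) between the endpoints.
Interpolate at f = 1/4 with slerp weights a = sin((1−f)δ)/sin δ ≈ 0.970, b = sin(fδ)/sin δ ≈ 0.420.
p = a·p₁ + b·p₂ ≈ (0.939, 0.340, -0.050); φ = arcsin(p_z) ≈ -2.88°, λ = atan2(p_y, p_x) ≈ 19.92°.

≈ 3°S, 20°E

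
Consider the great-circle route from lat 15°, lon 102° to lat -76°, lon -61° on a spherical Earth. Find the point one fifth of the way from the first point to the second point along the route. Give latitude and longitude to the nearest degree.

≈ lat -9°, lon 100°

Convert each endpoint to a unit vector on the sphere (x = cos φ cos λ, y = cos φ sin λ, z = sin φ).
The central angle between the endpoints is δ = arccos(p₁·p₂) ≈ 2.065 rad (118.3°).
Interpolate at f = 1/5 with slerp weights a = sin((1−f)δ)/sin δ ≈ 1.132, b = sin(fδ)/sin δ ≈ 0.456.
p = a·p₁ + b·p₂ ≈ (-0.174, 0.973, -0.149); φ = arcsin(p_z) ≈ -8.59°, λ = atan2(p_y, p_x) ≈ 100.13°.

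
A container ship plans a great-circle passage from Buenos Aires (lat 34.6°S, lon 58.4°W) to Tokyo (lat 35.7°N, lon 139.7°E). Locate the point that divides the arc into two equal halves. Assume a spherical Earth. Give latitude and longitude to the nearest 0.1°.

≈ lat 3.5°N, lon 136.9°W

From cos δ = sin φ₁ sin φ₂ + cos φ₁ cos φ₂ cos Δλ, the central angle is δ ≈ 2.883 rad (165.2°).
Interpolate at f = 1/2 with slerp weights a = sin((1−f)δ)/sin δ ≈ 3.877, b = sin(fδ)/sin δ ≈ 3.877.
p = a·p₁ + b·p₂ ≈ (-0.729, -0.682, 0.061); φ = arcsin(p_z) ≈ 3.49°, λ = atan2(p_y, p_x) ≈ -136.92°.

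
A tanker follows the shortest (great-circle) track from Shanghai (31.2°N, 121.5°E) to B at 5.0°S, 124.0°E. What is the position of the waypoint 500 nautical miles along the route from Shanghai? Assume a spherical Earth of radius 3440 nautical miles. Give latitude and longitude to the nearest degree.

≈ 23°N, 122°E

Write both endpoints as unit vectors p₁, p₂ with components (cos φ cos λ, cos φ sin λ, sin φ).
The central angle between the endpoints is δ = arccos(p₁·p₂) ≈ 0.633 rad (36.3°). The total great-circle distance is δ·R ≈ 0.633 × 3440 ≈ 2178 nmi, so the target fraction is f = 500/2178 ≈ 0.230.
Interpolate at f ≈ 0.230 with slerp weights a = sin((1−f)δ)/sin δ ≈ 0.792, b = sin(fδ)/sin δ ≈ 0.245.
p = a·p₁ + b·p₂ ≈ (-0.490, 0.780, 0.389); φ = arcsin(p_z) ≈ 22.89°, λ = atan2(p_y, p_x) ≈ 122.16°.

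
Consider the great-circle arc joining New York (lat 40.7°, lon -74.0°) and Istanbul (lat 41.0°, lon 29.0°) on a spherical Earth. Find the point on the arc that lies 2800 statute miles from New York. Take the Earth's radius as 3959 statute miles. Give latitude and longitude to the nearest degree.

≈ lat 54°, lon -15°

Write both endpoints as unit vectors p₁, p₂ with components (cos φ cos λ, cos φ sin λ, sin φ).
The central angle between the endpoints is δ = arccos(p₁·p₂) ≈ 1.267 rad (72.6°). The total great-circle distance is δ·R ≈ 1.267 × 3959 ≈ 5016 mi, so the target fraction is f = 2800/5016 ≈ 0.558.
Interpolate at f ≈ 0.558 with slerp weights a = sin((1−f)δ)/sin δ ≈ 0.556, b = sin(fδ)/sin δ ≈ 0.681.
p = a·p₁ + b·p₂ ≈ (0.566, -0.156, 0.810); φ = arcsin(p_z) ≈ 54.06°, λ = atan2(p_y, p_x) ≈ -15.45°.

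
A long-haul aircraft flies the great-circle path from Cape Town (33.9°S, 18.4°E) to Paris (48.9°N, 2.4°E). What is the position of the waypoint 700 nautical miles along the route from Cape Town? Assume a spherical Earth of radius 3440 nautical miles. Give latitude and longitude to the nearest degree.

From cos δ = sin φ₁ sin φ₂ + cos φ₁ cos φ₂ cos Δλ, the central angle is δ ≈ 1.466 rad (84.0°). The total great-circle distance is δ·R ≈ 1.466 × 3440 ≈ 5044 nmi, so the target fraction is f = 700/5044 ≈ 0.139.
Interpolate at f ≈ 0.139 with slerp weights a = sin((1−f)δ)/sin δ ≈ 0.958, b = sin(fδ)/sin δ ≈ 0.203.
p = a·p₁ + b·p₂ ≈ (0.888, 0.257, -0.381); φ = arcsin(p_z) ≈ -22.41°, λ = atan2(p_y, p_x) ≈ 16.12°.

≈ 22°S, 16°E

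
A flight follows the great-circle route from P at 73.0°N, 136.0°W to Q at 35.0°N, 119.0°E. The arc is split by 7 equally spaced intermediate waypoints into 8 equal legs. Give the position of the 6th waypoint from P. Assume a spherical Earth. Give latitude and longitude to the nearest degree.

Convert each endpoint to a unit vector on the sphere (x = cos φ cos λ, y = cos φ sin λ, z = sin φ).
The central angle between the endpoints is δ = arccos(p₁·p₂) ≈ 1.063 rad (60.9°).
Interpolate at f = 6/8 with slerp weights a = sin((1−f)δ)/sin δ ≈ 0.301, b = sin(fδ)/sin δ ≈ 0.819.
p = a·p₁ + b·p₂ ≈ (-0.388, 0.526, 0.757); φ = arcsin(p_z) ≈ 49.20°, λ = atan2(p_y, p_x) ≈ 126.46°.

≈ 49°N, 126°E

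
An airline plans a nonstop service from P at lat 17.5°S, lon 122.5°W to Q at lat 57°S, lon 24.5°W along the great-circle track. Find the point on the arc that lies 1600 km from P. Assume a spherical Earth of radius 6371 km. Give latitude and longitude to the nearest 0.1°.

From cos δ = sin φ₁ sin φ₂ + cos φ₁ cos φ₂ cos Δλ, the central angle is δ ≈ 1.390 rad (79.6°). The total great-circle distance is δ·R ≈ 1.390 × 6371 ≈ 8855 km, so the target fraction is f = 1600/8855 ≈ 0.181.
Interpolate at f ≈ 0.181 with slerp weights a = sin((1−f)δ)/sin δ ≈ 0.923, b = sin(fδ)/sin δ ≈ 0.253.
p = a·p₁ + b·p₂ ≈ (-0.348, -0.800, -0.489); φ = arcsin(p_z) ≈ -29.31°, λ = atan2(p_y, p_x) ≈ -113.51°.

≈ lat 29.3°S, lon 113.5°W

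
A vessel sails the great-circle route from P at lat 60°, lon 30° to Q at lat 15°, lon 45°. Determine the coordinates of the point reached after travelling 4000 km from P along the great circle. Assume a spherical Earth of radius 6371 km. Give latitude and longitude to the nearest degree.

The haversine formula gives a central angle δ ≈ 0.808 rad (46.3°) between the endpoints. The total great-circle distance is δ·R ≈ 0.808 × 6371 ≈ 5150 km, so the target fraction is f = 4000/5150 ≈ 0.777.
Interpolate at f ≈ 0.777 with slerp weights a = sin((1−f)δ)/sin δ ≈ 0.248, b = sin(fδ)/sin δ ≈ 0.812.
p = a·p₁ + b·p₂ ≈ (0.662, 0.617, 0.425); φ = arcsin(p_z) ≈ 25.17°, λ = atan2(p_y, p_x) ≈ 42.97°.

≈ lat 25°, lon 43°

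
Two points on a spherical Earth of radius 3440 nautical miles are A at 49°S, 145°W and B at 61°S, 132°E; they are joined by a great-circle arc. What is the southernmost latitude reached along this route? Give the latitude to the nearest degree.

≈ 64°S

The great circle lies in the plane with unit normal n̂ = (p₁ × p₂)/|p₁ × p₂|.
Here n̂_z ≈ -0.441; the vertex latitude is φ_max = arccos|n̂_z| ≈ 63.8°.
Check via Clairaut: cos φ_max = |cos φ₁| · sin C = cos(49.0°)·sin(137.7°) ≈ 0.441, again giving ≈ 63.8°.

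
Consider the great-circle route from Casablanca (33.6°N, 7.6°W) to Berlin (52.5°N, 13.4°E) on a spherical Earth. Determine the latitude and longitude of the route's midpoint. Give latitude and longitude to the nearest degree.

From cos δ = sin φ₁ sin φ₂ + cos φ₁ cos φ₂ cos Δλ, the central angle is δ ≈ 0.422 rad (24.2°).
Interpolate at f = 1/2 with slerp weights a = sin((1−f)δ)/sin δ ≈ 0.511, b = sin(fδ)/sin δ ≈ 0.511.
p = a·p₁ + b·p₂ ≈ (0.725, 0.016, 0.689); φ = arcsin(p_z) ≈ 43.52°, λ = atan2(p_y, p_x) ≈ 1.25°.

≈ (44°N, 1°E)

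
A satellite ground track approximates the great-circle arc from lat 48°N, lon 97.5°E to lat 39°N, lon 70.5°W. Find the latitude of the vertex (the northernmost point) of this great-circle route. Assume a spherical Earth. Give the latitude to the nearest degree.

The great circle lies in the plane with unit normal n̂ = (p₁ × p₂)/|p₁ × p₂|.
Here n̂_z ≈ -0.108; the vertex latitude is φ_max = arccos|n̂_z| ≈ 83.8°.
Check via Clairaut: cos φ_max = |cos φ₁| · sin C = cos(48.0°)·sin(9.3°) ≈ 0.108, again giving ≈ 83.8°.

≈ 84°N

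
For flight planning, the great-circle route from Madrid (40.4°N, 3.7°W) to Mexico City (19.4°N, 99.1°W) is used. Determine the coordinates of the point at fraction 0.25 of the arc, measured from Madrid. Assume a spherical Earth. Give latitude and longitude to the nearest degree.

≈ (44°N, 31°W)

Write both endpoints as unit vectors p₁, p₂ with components (cos φ cos λ, cos φ sin λ, sin φ).
The central angle between the endpoints is δ = arccos(p₁·p₂) ≈ 1.423 rad (81.5°).
Interpolate at f = 0.25 with slerp weights a = sin((1−f)δ)/sin δ ≈ 0.885, b = sin(fδ)/sin δ ≈ 0.352.
p = a·p₁ + b·p₂ ≈ (0.620, -0.371, 0.691); φ = arcsin(p_z) ≈ 43.69°, λ = atan2(p_y, p_x) ≈ -30.91°.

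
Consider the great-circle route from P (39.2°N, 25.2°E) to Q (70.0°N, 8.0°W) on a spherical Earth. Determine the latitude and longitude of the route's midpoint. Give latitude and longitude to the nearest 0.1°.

≈ (55.6°N, 15.2°E)

From cos δ = sin φ₁ sin φ₂ + cos φ₁ cos φ₂ cos Δλ, the central angle is δ ≈ 0.617 rad (35.3°).
Interpolate at f = 1/2 with slerp weights a = sin((1−f)δ)/sin δ ≈ 0.525, b = sin(fδ)/sin δ ≈ 0.525.
p = a·p₁ + b·p₂ ≈ (0.546, 0.148, 0.825); φ = arcsin(p_z) ≈ 55.57°, λ = atan2(p_y, p_x) ≈ 15.19°.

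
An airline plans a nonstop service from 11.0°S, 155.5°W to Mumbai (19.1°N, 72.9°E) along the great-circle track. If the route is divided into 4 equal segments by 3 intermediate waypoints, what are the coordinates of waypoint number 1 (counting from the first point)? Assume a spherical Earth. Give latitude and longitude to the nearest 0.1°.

From cos δ = sin φ₁ sin φ₂ + cos φ₁ cos φ₂ cos Δλ, the central angle is δ ≈ 2.316 rad (132.7°).
Interpolate at f = 1/4 with slerp weights a = sin((1−f)δ)/sin δ ≈ 1.342, b = sin(fδ)/sin δ ≈ 0.745.
p = a·p₁ + b·p₂ ≈ (-0.992, 0.126, -0.012); φ = arcsin(p_z) ≈ -0.71°, λ = atan2(p_y, p_x) ≈ 172.74°.

≈ 0.7°S, 172.7°E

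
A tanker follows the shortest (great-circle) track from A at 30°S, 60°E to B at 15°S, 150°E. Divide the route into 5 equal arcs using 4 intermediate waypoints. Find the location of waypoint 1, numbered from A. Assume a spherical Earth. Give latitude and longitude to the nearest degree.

From cos δ = sin φ₁ sin φ₂ + cos φ₁ cos φ₂ cos Δλ, the central angle is δ ≈ 1.441 rad (82.6°).
Interpolate at f = 1/5 with slerp weights a = sin((1−f)δ)/sin δ ≈ 0.922, b = sin(fδ)/sin δ ≈ 0.287.
p = a·p₁ + b·p₂ ≈ (0.159, 0.830, -0.535); φ = arcsin(p_z) ≈ -32.35°, λ = atan2(p_y, p_x) ≈ 79.13°.

≈ 32°S, 79°E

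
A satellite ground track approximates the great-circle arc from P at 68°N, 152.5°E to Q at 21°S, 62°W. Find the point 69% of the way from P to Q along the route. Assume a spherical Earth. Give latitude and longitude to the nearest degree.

Write both endpoints as unit vectors p₁, p₂ with components (cos φ cos λ, cos φ sin λ, sin φ).
The central angle between the endpoints is δ = arccos(p₁·p₂) ≈ 2.240 rad (128.4°).
Interpolate at f = 0.69 with slerp weights a = sin((1−f)δ)/sin δ ≈ 0.816, b = sin(fδ)/sin δ ≈ 1.275.
p = a·p₁ + b·p₂ ≈ (0.288, -0.910, 0.300); φ = arcsin(p_z) ≈ 17.45°, λ = atan2(p_y, p_x) ≈ -72.46°.

≈ 17°N, 72°W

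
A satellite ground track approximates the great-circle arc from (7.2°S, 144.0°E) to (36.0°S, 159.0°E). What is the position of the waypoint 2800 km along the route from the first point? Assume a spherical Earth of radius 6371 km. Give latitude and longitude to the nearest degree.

≈ (30°S, 155°E)

Convert each endpoint to a unit vector on the sphere (x = cos φ cos λ, y = cos φ sin λ, z = sin φ).
The central angle between the endpoints is δ = arccos(p₁·p₂) ≈ 0.557 rad (31.9°). The total great-circle distance is δ·R ≈ 0.557 × 6371 ≈ 3547 km, so the target fraction is f = 2800/3547 ≈ 0.789.
Interpolate at f ≈ 0.789 with slerp weights a = sin((1−f)δ)/sin δ ≈ 0.221, b = sin(fδ)/sin δ ≈ 0.805.
p = a·p₁ + b·p₂ ≈ (-0.786, 0.363, -0.501); φ = arcsin(p_z) ≈ -30.07°, λ = atan2(p_y, p_x) ≈ 155.23°.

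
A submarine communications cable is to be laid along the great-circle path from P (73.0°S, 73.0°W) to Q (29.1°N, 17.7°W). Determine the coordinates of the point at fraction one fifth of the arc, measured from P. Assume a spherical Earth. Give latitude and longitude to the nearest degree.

≈ (55°S, 44°W)

From cos δ = sin φ₁ sin φ₂ + cos φ₁ cos φ₂ cos Δλ, the central angle is δ ≈ 1.896 rad (108.6°).
Interpolate at f = 1/5 with slerp weights a = sin((1−f)δ)/sin δ ≈ 1.054, b = sin(fδ)/sin δ ≈ 0.391.
p = a·p₁ + b·p₂ ≈ (0.415, -0.398, -0.818); φ = arcsin(p_z) ≈ -54.86°, λ = atan2(p_y, p_x) ≈ -43.81°.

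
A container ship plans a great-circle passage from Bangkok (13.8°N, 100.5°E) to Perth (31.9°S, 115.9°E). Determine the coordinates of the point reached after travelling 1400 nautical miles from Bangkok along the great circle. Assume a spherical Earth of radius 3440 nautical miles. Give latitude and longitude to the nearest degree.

≈ 8°S, 107°E

Convert each endpoint to a unit vector on the sphere (x = cos φ cos λ, y = cos φ sin λ, z = sin φ).
The central angle between the endpoints is δ = arccos(p₁·p₂) ≈ 0.838 rad (48.0°). The total great-circle distance is δ·R ≈ 0.838 × 3440 ≈ 2883 nmi, so the target fraction is f = 1400/2883 ≈ 0.486.
Interpolate at f ≈ 0.486 with slerp weights a = sin((1−f)δ)/sin δ ≈ 0.562, b = sin(fδ)/sin δ ≈ 0.532.
p = a·p₁ + b·p₂ ≈ (-0.297, 0.943, -0.147); φ = arcsin(p_z) ≈ -8.47°, λ = atan2(p_y, p_x) ≈ 107.47°.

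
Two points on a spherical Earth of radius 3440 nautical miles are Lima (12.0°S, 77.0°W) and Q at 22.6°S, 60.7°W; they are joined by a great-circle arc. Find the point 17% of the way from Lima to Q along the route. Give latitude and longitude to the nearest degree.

Convert each endpoint to a unit vector on the sphere (x = cos φ cos λ, y = cos φ sin λ, z = sin φ).
The central angle between the endpoints is δ = arccos(p₁·p₂) ≈ 0.328 rad (18.8°).
Interpolate at f = 0.17 with slerp weights a = sin((1−f)δ)/sin δ ≈ 0.835, b = sin(fδ)/sin δ ≈ 0.173.
p = a·p₁ + b·p₂ ≈ (0.262, -0.935, -0.240); φ = arcsin(p_z) ≈ -13.89°, λ = atan2(p_y, p_x) ≈ -74.35°.

≈ 14°S, 74°W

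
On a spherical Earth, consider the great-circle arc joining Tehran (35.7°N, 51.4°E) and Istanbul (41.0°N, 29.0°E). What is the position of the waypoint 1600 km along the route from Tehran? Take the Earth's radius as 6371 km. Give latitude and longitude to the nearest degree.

From cos δ = sin φ₁ sin φ₂ + cos φ₁ cos φ₂ cos Δλ, the central angle is δ ≈ 0.319 rad (18.3°). The total great-circle distance is δ·R ≈ 0.319 × 6371 ≈ 2034 km, so the target fraction is f = 1600/2034 ≈ 0.787.
Interpolate at f ≈ 0.787 with slerp weights a = sin((1−f)δ)/sin δ ≈ 0.217, b = sin(fδ)/sin δ ≈ 0.792.
p = a·p₁ + b·p₂ ≈ (0.633, 0.427, 0.646); φ = arcsin(p_z) ≈ 40.24°, λ = atan2(p_y, p_x) ≈ 34.04°.

≈ 40°N, 34°E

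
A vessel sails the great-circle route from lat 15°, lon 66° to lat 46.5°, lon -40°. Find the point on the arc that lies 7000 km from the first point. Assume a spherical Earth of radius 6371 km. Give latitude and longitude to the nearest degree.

Write both endpoints as unit vectors p₁, p₂ with components (cos φ cos λ, cos φ sin λ, sin φ).
The central angle between the endpoints is δ = arccos(p₁·p₂) ≈ 1.566 rad (89.7°). The total great-circle distance is δ·R ≈ 1.566 × 6371 ≈ 9979 km, so the target fraction is f = 7000/9979 ≈ 0.701.
Interpolate at f ≈ 0.701 with slerp weights a = sin((1−f)δ)/sin δ ≈ 0.451, b = sin(fδ)/sin δ ≈ 0.891.
p = a·p₁ + b·p₂ ≈ (0.647, 0.004, 0.763); φ = arcsin(p_z) ≈ 49.70°, λ = atan2(p_y, p_x) ≈ 0.33°.

≈ lat 50°, lon 0°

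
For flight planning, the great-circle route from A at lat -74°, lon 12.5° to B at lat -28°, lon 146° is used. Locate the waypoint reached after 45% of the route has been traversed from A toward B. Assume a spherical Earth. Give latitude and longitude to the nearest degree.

≈ lat -67°, lon 126°

Convert each endpoint to a unit vector on the sphere (x = cos φ cos λ, y = cos φ sin λ, z = sin φ).
The central angle between the endpoints is δ = arccos(p₁·p₂) ≈ 1.283 rad (73.5°).
Interpolate at f = 0.45 with slerp weights a = sin((1−f)δ)/sin δ ≈ 0.676, b = sin(fδ)/sin δ ≈ 0.569.
p = a·p₁ + b·p₂ ≈ (-0.235, 0.321, -0.917); φ = arcsin(p_z) ≈ -66.55°, λ = atan2(p_y, p_x) ≈ 126.13°.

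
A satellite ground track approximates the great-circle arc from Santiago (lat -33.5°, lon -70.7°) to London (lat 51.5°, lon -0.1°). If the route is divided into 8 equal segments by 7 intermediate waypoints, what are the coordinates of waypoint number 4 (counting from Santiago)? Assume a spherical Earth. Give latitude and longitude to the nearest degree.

≈ lat 11°, lon -41°

Write both endpoints as unit vectors p₁, p₂ with components (cos φ cos λ, cos φ sin λ, sin φ).
The central angle between the endpoints is δ = arccos(p₁·p₂) ≈ 1.833 rad (105.0°).
Interpolate at f = 4/8 with slerp weights a = sin((1−f)δ)/sin δ ≈ 0.822, b = sin(fδ)/sin δ ≈ 0.822.
p = a·p₁ + b·p₂ ≈ (0.738, -0.648, 0.190); φ = arcsin(p_z) ≈ 10.93°, λ = atan2(p_y, p_x) ≈ -41.27°.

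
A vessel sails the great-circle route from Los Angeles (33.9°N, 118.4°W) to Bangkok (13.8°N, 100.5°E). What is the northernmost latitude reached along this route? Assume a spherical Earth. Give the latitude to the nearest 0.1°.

The great circle lies in the plane with unit normal n̂ = (p₁ × p₂)/|p₁ × p₂|.
Here n̂_z ≈ -0.582; the vertex latitude is φ_max = arccos|n̂_z| ≈ 54.4°.

≈ 54.4°N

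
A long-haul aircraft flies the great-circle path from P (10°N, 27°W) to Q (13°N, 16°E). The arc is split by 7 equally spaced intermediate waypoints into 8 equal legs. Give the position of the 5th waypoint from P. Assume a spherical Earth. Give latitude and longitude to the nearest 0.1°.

≈ (12.7°N, 0.2°W)

Write both endpoints as unit vectors p₁, p₂ with components (cos φ cos λ, cos φ sin λ, sin φ).
The central angle between the endpoints is δ = arccos(p₁·p₂) ≈ 0.736 rad (42.2°).
Interpolate at f = 5/8 with slerp weights a = sin((1−f)δ)/sin δ ≈ 0.406, b = sin(fδ)/sin δ ≈ 0.661.
p = a·p₁ + b·p₂ ≈ (0.976, -0.004, 0.219); φ = arcsin(p_z) ≈ 12.67°, λ = atan2(p_y, p_x) ≈ -0.23°.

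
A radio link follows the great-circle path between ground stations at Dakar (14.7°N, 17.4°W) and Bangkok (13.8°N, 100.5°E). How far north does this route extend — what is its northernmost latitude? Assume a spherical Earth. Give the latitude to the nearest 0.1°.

≈ 26.2°N

The great circle lies in the plane with unit normal n̂ = (p₁ × p₂)/|p₁ × p₂|.
Here n̂_z ≈ +0.897; the vertex latitude is φ_max = arccos|n̂_z| ≈ 26.2°.
Check via Clairaut: cos φ_max = |cos φ₁| · sin C = cos(14.7°)·sin(68.0°) ≈ 0.897, again giving ≈ 26.2°.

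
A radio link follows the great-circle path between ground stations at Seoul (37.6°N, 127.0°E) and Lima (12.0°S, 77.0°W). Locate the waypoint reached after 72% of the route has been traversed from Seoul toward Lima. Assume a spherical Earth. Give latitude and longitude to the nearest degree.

≈ 21°N, 101°W

Write both endpoints as unit vectors p₁, p₂ with components (cos φ cos λ, cos φ sin λ, sin φ).
The central angle between the endpoints is δ = arccos(p₁·p₂) ≈ 2.559 rad (146.6°).
Interpolate at f = 0.72 with slerp weights a = sin((1−f)δ)/sin δ ≈ 1.193, b = sin(fδ)/sin δ ≈ 1.750.
p = a·p₁ + b·p₂ ≈ (-0.184, -0.913, 0.364); φ = arcsin(p_z) ≈ 21.34°, λ = atan2(p_y, p_x) ≈ -101.38°.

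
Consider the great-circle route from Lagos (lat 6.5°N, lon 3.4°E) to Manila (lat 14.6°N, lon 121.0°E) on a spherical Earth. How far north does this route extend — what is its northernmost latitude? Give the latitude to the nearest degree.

≈ 20°N

The great circle lies in the plane with unit normal n̂ = (p₁ × p₂)/|p₁ × p₂|.
Here n̂_z ≈ +0.937; the vertex latitude is φ_max = arccos|n̂_z| ≈ 20.4°.
Check via Clairaut: cos φ_max = |cos φ₁| · sin C = cos(6.5°)·sin(70.6°) ≈ 0.937, again giving ≈ 20.4°.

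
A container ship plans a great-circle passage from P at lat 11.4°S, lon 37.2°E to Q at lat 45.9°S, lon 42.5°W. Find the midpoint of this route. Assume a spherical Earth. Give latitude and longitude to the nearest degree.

≈ lat 35°S, lon 5°E

Convert each endpoint to a unit vector on the sphere (x = cos φ cos λ, y = cos φ sin λ, z = sin φ).
The central angle between the endpoints is δ = arccos(p₁·p₂) ≈ 1.304 rad (74.7°).
Interpolate at f = 1/2 with slerp weights a = sin((1−f)δ)/sin δ ≈ 0.629, b = sin(fδ)/sin δ ≈ 0.629.
p = a·p₁ + b·p₂ ≈ (0.814, 0.077, -0.576); φ = arcsin(p_z) ≈ -35.17°, λ = atan2(p_y, p_x) ≈ 5.41°.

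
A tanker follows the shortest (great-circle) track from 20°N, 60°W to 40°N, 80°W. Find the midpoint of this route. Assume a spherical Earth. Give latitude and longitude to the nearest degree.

Write both endpoints as unit vectors p₁, p₂ with components (cos φ cos λ, cos φ sin λ, sin φ).
The central angle between the endpoints is δ = arccos(p₁·p₂) ≈ 0.459 rad (26.3°).
Interpolate at f = 1/2 with slerp weights a = sin((1−f)δ)/sin δ ≈ 0.513, b = sin(fδ)/sin δ ≈ 0.513.
p = a·p₁ + b·p₂ ≈ (0.310, -0.805, 0.506); φ = arcsin(p_z) ≈ 30.38°, λ = atan2(p_y, p_x) ≈ -68.97°.

≈ 30°N, 69°W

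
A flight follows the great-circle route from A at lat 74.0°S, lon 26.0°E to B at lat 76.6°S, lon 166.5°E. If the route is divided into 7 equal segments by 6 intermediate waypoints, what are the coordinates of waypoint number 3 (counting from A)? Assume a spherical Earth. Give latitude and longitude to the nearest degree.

Write both endpoints as unit vectors p₁, p₂ with components (cos φ cos λ, cos φ sin λ, sin φ).
The central angle between the endpoints is δ = arccos(p₁·p₂) ≈ 0.483 rad (27.6°).
Interpolate at f = 3/7 with slerp weights a = sin((1−f)δ)/sin δ ≈ 0.587, b = sin(fδ)/sin δ ≈ 0.442.
p = a·p₁ + b·p₂ ≈ (0.046, 0.095, -0.994); φ = arcsin(p_z) ≈ -83.96°, λ = atan2(p_y, p_x) ≈ 64.30°.

≈ lat 84°S, lon 64°E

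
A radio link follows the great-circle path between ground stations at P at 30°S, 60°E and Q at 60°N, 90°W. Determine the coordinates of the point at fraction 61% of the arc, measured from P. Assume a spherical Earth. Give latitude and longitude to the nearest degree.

≈ 50°N, 19°E

From cos δ = sin φ₁ sin φ₂ + cos φ₁ cos φ₂ cos Δλ, the central angle is δ ≈ 2.512 rad (143.9°).
Interpolate at f = 0.61 with slerp weights a = sin((1−f)δ)/sin δ ≈ 1.409, b = sin(fδ)/sin δ ≈ 1.696.
p = a·p₁ + b·p₂ ≈ (0.610, 0.209, 0.764); φ = arcsin(p_z) ≈ 49.84°, λ = atan2(p_y, p_x) ≈ 18.89°.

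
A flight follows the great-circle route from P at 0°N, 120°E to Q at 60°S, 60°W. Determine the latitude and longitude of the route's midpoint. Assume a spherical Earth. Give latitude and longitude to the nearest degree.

≈ 60°S, 120°E

Write both endpoints as unit vectors p₁, p₂ with components (cos φ cos λ, cos φ sin λ, sin φ).
The central angle between the endpoints is δ = arccos(p₁·p₂) ≈ 2.094 rad (120.0°).
Interpolate at f = 1/2 with slerp weights a = sin((1−f)δ)/sin δ ≈ 1.000, b = sin(fδ)/sin δ ≈ 1.000.
p = a·p₁ + b·p₂ ≈ (-0.250, 0.433, -0.866); φ = arcsin(p_z) ≈ -60.00°, λ = atan2(p_y, p_x) ≈ 120.00°.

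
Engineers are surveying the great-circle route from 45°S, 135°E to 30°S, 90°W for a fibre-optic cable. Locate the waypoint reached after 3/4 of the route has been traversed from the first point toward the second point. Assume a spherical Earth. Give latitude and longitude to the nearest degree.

Write both endpoints as unit vectors p₁, p₂ with components (cos φ cos λ, cos φ sin λ, sin φ).
The central angle between the endpoints is δ = arccos(p₁·p₂) ≈ 1.650 rad (94.6°).
Interpolate at f = 3/4 with slerp weights a = sin((1−f)δ)/sin δ ≈ 0.402, b = sin(fδ)/sin δ ≈ 0.948.
p = a·p₁ + b·p₂ ≈ (-0.201, -0.620, -0.758); φ = arcsin(p_z) ≈ -49.33°, λ = atan2(p_y, p_x) ≈ -107.98°.

≈ 49°S, 108°W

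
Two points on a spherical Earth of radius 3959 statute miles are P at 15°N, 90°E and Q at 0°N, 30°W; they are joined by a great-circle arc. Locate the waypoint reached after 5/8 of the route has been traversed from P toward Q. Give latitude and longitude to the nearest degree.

≈ 12°N, 13°E

Write both endpoints as unit vectors p₁, p₂ with components (cos φ cos λ, cos φ sin λ, sin φ).
The central angle between the endpoints is δ = arccos(p₁·p₂) ≈ 2.075 rad (118.9°).
Interpolate at f = 5/8 with slerp weights a = sin((1−f)δ)/sin δ ≈ 0.802, b = sin(fδ)/sin δ ≈ 1.099.
p = a·p₁ + b·p₂ ≈ (0.952, 0.225, 0.207); φ = arcsin(p_z) ≈ 11.97°, λ = atan2(p_y, p_x) ≈ 13.27°.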